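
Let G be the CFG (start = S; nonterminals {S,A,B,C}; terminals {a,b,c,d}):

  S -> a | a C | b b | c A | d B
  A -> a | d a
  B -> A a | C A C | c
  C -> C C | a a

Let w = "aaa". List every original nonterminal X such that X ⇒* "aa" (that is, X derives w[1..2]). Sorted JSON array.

Convert to CNF:
  S -> T0 B | T1 C | T2 T2 | T3 A | a
  A -> T0 T1 | a
  B -> A T1 | C X4 | c
  C -> C C | T1 T1
  T0 -> d
  T1 -> a
  T2 -> b
  T3 -> c
  X4 -> A C

CYK table (by increasing span), restricted to cells inside w[1..2]:
  T[1,1] 'a' = {A,S,T1}  orig:{A,S}
  T[2,2] 'a' = {A,S,T1}  orig:{A,S}
  T[1,2] 'aa' = {B,C}

Original NTs in T[1,2] deriving "aa": ["B", "C"]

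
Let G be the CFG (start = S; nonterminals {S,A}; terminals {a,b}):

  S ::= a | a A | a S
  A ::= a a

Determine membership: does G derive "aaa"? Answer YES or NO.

CNF form of G:
  S -> T0 A | T0 S | a
  A -> T0 T0
  T0 -> a

CYK table (by increasing span):
  cell(0,0) a: {S,T0}  orig:{S}
  cell(1,1) a: {S,T0}  orig:{S}
  cell(2,2) a: {S,T0}  orig:{S}
  cell(0,1) aa: {A,S}
  cell(1,2) aa: {A,S}
  cell(0,2) aaa: {S}

S ∈ T[0,2] ⇒ YES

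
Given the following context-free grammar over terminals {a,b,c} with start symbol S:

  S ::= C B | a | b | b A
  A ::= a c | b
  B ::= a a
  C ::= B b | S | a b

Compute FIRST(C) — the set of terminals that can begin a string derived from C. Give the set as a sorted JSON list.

FIRST iteration:
iter 1:
  A via A→a c: +{a}
  A via A→b: +{b}
  B via B→a a: +{a}
  C via C→B b: +{a}
  S via S→C B: +{a}
  S via S→b: +{b}
  S: {a,b}  A: {a,b}  B: {a}  C: {a}
iter 2:
  C via C→S: +{b}
  S: {a,b}  A: {a,b}  B: {a}  C: {a,b}
iter 3: — fixpoint
  S: {a,b}  A: {a,b}  B: {a}  C: {a,b}

FIRST(C) = ["a", "b"]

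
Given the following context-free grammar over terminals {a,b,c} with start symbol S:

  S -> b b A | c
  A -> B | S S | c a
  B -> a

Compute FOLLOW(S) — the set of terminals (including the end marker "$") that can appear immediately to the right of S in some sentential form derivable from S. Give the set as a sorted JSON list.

FIRST sets, iterate to fixpoint:
iter 1:
  A via A→c a: +{c}
  B via B→a: +{a}
  S via S→b b A: +{b}
  S via S→c: +{c}
  FIRST[S]={b,c}  FIRST[A]={c}  FIRST[B]={a}
iter 2:
  A via A→B: +{a}
  A via A→S S: +{b}
  FIRST[S]={b,c}  FIRST[A]={a,b,c}  FIRST[B]={a}
iter 3: (no change)
  FIRST[S]={b,c}  FIRST[A]={a,b,c}  FIRST[B]={a}

FOLLOW iteration:
seed FOLLOW(S) with $
[1]
  A→S S: FOLLOW(S) ⊇ FIRST(S) = {b,c}; new: +{b,c}
  S→b b A: FOLLOW(A) ⊇ FOLLOW(S) ⊇ {$,b,c}; new: +{$,b,c}
  S: {$,b,c}  A: {$,b,c}  B: {}
[2]
  A→B: FOLLOW(B) ⊇ FOLLOW(A) ⊇ {$,b,c}; new: +{$,b,c}
  S: {$,b,c}  A: {$,b,c}  B: {$,b,c}
[3] done
  S: {$,b,c}  A: {$,b,c}  B: {$,b,c}

FOLLOW(S) = ["$", "b", "c"]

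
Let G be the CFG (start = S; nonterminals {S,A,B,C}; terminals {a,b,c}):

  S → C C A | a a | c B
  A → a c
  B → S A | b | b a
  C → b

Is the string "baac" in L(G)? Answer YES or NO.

Convert to CNF:
  S -> C X3 | T0 T0 | T1 B
  A -> T0 T1
  B -> S A | T2 T0 | b
  C -> b
  T0 -> a
  T1 -> c
  T2 -> b
  X3 -> C A

Fill CYK table bottom-up:
  [0..0]={B,C,T2}  "b"  orig:{B,C}
  [1..1]={T0}  "a"  orig:{}
  [2..2]={T0}  "a"  orig:{}
  [3..3]={T1}  "c"  orig:{}
  [0..1]={B}  "ba"
  [1..2]={S}  "aa"
  [2..3]={A}  "ac"
  [0..2]=∅  "baa"
  [1..3]=∅  "aac"
  [0..3]=∅  "baac"

S ∉ T[0,3] ⇒ NO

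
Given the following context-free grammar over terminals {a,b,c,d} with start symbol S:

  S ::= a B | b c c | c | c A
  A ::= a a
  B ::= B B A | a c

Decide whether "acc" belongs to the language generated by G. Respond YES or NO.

Convert to CNF:
  S -> T0 B | T1 A | T2 X4 | c
  A -> T0 T0
  B -> B X3 | T0 T1
  T0 -> a
  T1 -> c
  T2 -> b
  X3 -> B A
  X4 -> T1 T1

CYK table (by increasing span):
  T[0,0] 'a' = {T0}  orig:{}
  T[1,1] 'c' = {S,T1}  orig:{S}
  T[2,2] 'c' = {S,T1}  orig:{S}
  T[0,1] 'ac' = {B}
  T[1,2] 'cc' = {X4}  orig:{}
  T[0,2] 'acc' = ∅

S ∉ T[0,2] ⇒ NO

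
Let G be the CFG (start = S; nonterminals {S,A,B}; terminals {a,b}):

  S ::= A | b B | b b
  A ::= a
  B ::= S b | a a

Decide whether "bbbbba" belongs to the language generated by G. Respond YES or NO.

Convert to CNF:
  S -> T0 B | T0 T0 | a
  A -> a
  B -> S T0 | T1 T1
  T0 -> b
  T1 -> a

CYK table (by increasing span):
  [0..0]={T0}  "b"  orig:{}
  [1..1]={T0}  "b"  orig:{}
  [2..2]={T0}  "b"  orig:{}
  [3..3]={T0}  "b"  orig:{}
  [4..4]={T0}  "b"  orig:{}
  [5..5]={A,S,T1}  "a"  orig:{A,S}
  [0..1]={S}  "bb"
  [1..2]={S}  "bb"
  [2..3]={S}  "bb"
  [3..4]={S}  "bb"
  [4..5]=∅  "ba"
  [0..2]={B}  "bbb"
  [1..3]={B}  "bbb"
  [2..4]={B}  "bbb"
  [3..5]=∅  "bba"
  [0..3]={S}  "bbbb"
  [1..4]={S}  "bbbb"
  [2..5]=∅  "bbba"
  [0..4]={B}  "bbbbb"
  [1..5]=∅  "bbbba"
  [0..5]=∅  "bbbbba"

S ∉ T[0,5] ⇒ NO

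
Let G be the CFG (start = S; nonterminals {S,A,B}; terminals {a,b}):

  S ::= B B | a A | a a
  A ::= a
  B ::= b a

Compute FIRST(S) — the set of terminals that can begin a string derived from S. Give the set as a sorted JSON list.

Compute FIRST by fixpoint:
pass 1:
  A via A→a: +{a}
  B via B→b a: +{b}
  S via S→B B: +{b}
  S via S→a A: +{a}
  S: {a,b}  A: {a}  B: {b}
pass 2: (stable)
  S: {a,b}  A: {a}  B: {b}

FIRST(S) = ["a", "b"]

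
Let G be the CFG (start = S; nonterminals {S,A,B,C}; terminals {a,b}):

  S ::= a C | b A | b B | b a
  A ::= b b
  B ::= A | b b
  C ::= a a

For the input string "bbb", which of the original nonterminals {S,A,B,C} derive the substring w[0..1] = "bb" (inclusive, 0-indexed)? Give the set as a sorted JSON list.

Convert to CNF:
  S -> T0 A | T0 B | T0 T1 | T1 C
  A -> T0 T0
  B -> T0 T0
  C -> T1 T1
  T0 -> b
  T1 -> a

CYK fill (cells [i..j] with 0 ≤ i ≤ j ≤ 1 only):
  cell(0,0) b: {T0}  orig:{}
  cell(1,1) b: {T0}  orig:{}
  cell(0,1) bb: {A,B}

Original NTs in T[0,1] deriving "bb": ["A", "B"]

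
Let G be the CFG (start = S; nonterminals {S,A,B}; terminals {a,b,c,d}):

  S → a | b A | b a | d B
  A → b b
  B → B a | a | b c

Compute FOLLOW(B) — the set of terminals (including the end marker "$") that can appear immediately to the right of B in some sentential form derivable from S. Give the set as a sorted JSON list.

FIRST iteration:
round 1:
  A via A→b b: +{b}
  B via B→a: +{a}
  B via B→b c: +{b}
  S via S→a: +{a}
  S via S→b A: +{b}
  S via S→d B: +{d}
  FIRST[S]={a,b,d}  FIRST[A]={b}  FIRST[B]={a,b}
round 2: (no change)
  FIRST[S]={a,b,d}  FIRST[A]={b}  FIRST[B]={a,b}

FOLLOW iteration:
initialize: $ ∈ FOLLOW(S)
round 1:
  B→B a: FOLLOW(B) ⊇ FIRST(a) = {a}; new: +{a}
  S→b A: FOLLOW(A) ⊇ FOLLOW(S) ⊇ {$}; new: +{$}
  S→d B: FOLLOW(B) ⊇ FOLLOW(S) ⊇ {$}; new: +{$}
  S: {$}  A: {$}  B: {$,a}
round 2: — fixpoint
  S: {$}  A: {$}  B: {$,a}

FOLLOW(B) = ["$", "a"]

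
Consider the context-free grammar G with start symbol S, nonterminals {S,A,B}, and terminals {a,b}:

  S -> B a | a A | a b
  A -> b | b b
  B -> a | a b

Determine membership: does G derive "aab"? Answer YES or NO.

CNF form of G:
  S -> B T1 | T1 A | T1 T0
  A -> T0 T0 | b
  B -> T1 T0 | a
  T0 -> b
  T1 -> a

Fill CYK table bottom-up:
  T[0,0] 'a' = {B,T1}  orig:{B}
  T[1,1] 'a' = {B,T1}  orig:{B}
  T[2,2] 'b' = {A,T0}  orig:{A}
  T[0,1] 'aa' = {S}
  T[1,2] 'ab' = {B,S}
  T[0,2] 'aab' = ∅

S ∉ T[0,2] ⇒ NO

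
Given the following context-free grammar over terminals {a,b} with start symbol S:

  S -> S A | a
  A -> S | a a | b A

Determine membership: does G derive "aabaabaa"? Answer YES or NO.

CNF form of G:
  S -> S A | a
  A -> S A | T0 T0 | T1 A | a
  T0 -> a
  T1 -> b

CYK table (by increasing span):
  T[0,0] 'a' = {A,S,T0}  orig:{A,S}
  T[1,1] 'a' = {A,S,T0}  orig:{A,S}
  T[2,2] 'b' = {T1}  orig:{}
  T[3,3] 'a' = {A,S,T0}  orig:{A,S}
  T[4,4] 'a' = {A,S,T0}  orig:{A,S}
  T[5,5] 'b' = {T1}  orig:{}
  T[6,6] 'a' = {A,S,T0}  orig:{A,S}
  T[7,7] 'a' = {A,S,T0}  orig:{A,S}
  T[0,1] 'aa' = {A,S}
  T[1,2] 'ab' = ∅
  T[2,3] 'ba' = {A}
  T[3,4] 'aa' = {A,S}
  T[4,5] 'ab' = ∅
  T[5,6] 'ba' = {A}
  T[6,7] 'aa' = {A,S}
  T[0,2] 'aab' = ∅
  T[1,3] 'aba' = {A,S}
  T[2,4] 'baa' = {A}
  T[3,5] 'aab' = ∅
  T[4,6] 'aba' = {A,S}
  T[5,7] 'baa' = {A}
  T[0,3] 'aaba' = {A,S}
  T[1,4] 'abaa' = {A,S}
  T[2,5] 'baab' = ∅
  T[3,6] 'aaba' = {A,S}
  T[4,7] 'abaa' = {A,S}
  T[0,4] 'aabaa' = {A,S}
  T[1,5] 'abaab' = ∅
  T[2,6] 'baaba' = {A}
  T[3,7] 'aabaa' = {A,S}
  T[0,5] 'aabaab' = ∅
  T[1,6] 'abaaba' = {A,S}
  T[2,7] 'baabaa' = {A}
  T[0,6] 'aabaaba' = {A,S}
  T[1,7] 'abaabaa' = {A,S}
  T[0,7] 'aabaabaa' = {A,S}

S ∈ T[0,7] ⇒ YES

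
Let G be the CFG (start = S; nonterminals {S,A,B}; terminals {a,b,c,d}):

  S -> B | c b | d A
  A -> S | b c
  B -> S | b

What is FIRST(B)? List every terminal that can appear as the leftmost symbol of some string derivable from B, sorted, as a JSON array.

Compute FIRST by fixpoint:
round 1:
  A via A→b c: +{b}
  B via B→b: +{b}
  S via S→B: +{b}
  S via S→c b: +{c}
  S via S→d A: +{d}
  FIRST[S]={b,c,d}  FIRST[A]={b}  FIRST[B]={b}
round 2:
  A via A→S: +{c,d}
  B via B→S: +{c,d}
  FIRST[S]={b,c,d}  FIRST[A]={b,c,d}  FIRST[B]={b,c,d}
round 3: — fixpoint
  FIRST[S]={b,c,d}  FIRST[A]={b,c,d}  FIRST[B]={b,c,d}

FIRST(B) = ["b", "c", "d"]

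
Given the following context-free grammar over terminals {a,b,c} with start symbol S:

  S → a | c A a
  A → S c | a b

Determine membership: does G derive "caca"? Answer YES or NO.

CNF form of G:
  S -> T0 X3 | a
  A -> S T0 | T1 T2
  T0 -> c
  T1 -> a
  T2 -> b
  X3 -> A T1

CYK table (by increasing span):
  T[0,0] 'c' = {T0}  orig:{}
  T[1,1] 'a' = {S,T1}  orig:{S}
  T[2,2] 'c' = {T0}  orig:{}
  T[3,3] 'a' = {S,T1}  orig:{S}
  T[0,1] 'ca' = ∅
  T[1,2] 'ac' = {A}
  T[2,3] 'ca' = ∅
  T[0,2] 'cac' = ∅
  T[1,3] 'aca' = {X3}  orig:{}
  T[0,3] 'caca' = {S}

S ∈ T[0,3] ⇒ YES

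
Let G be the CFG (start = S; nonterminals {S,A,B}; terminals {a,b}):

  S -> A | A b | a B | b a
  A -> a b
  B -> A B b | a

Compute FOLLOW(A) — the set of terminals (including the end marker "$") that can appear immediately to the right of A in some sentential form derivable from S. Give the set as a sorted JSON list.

FIRST iteration:
iter 1:
  A via A→a b: +{a}
  B via B→A B b: +{a}
  S via S→A: +{a}
  S via S→b a: +{b}
  FIRST[S]={a,b}  FIRST[A]={a}  FIRST[B]={a}
iter 2: (stable)
  FIRST[S]={a,b}  FIRST[A]={a}  FIRST[B]={a}

Compute FOLLOW by fixpoint:
seed FOLLOW(S) with $
round 1:
  B→A B b: FOLLOW(A) ⊇ FIRST(B) = {a}; new: +{a}
  B→A B b: FOLLOW(B) ⊇ FIRST(b) = {b}; new: +{b}
  S→A: FOLLOW(A) ⊇ FOLLOW(S) ⊇ {$}; new: +{$}
  S→A b: FOLLOW(A) ⊇ FIRST(b) = {b}; new: +{b}
  S→a B: FOLLOW(B) ⊇ FOLLOW(S) ⊇ {$}; new: +{$}
  FOLLOW[S]={$}  FOLLOW[A]={$,a,b}  FOLLOW[B]={$,b}
round 2: — fixpoint
  FOLLOW[S]={$}  FOLLOW[A]={$,a,b}  FOLLOW[B]={$,b}

FOLLOW(A) = ["$", "a", "b"]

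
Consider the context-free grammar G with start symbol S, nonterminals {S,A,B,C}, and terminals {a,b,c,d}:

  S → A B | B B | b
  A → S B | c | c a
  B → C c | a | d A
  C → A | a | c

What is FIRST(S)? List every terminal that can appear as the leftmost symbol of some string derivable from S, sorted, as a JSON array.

FIRST sets, iterate to fixpoint:
[1]
  A via A→c: +{c}
  B via B→a: +{a}
  B via B→d A: +{d}
  C via C→A: +{c}
  C via C→a: +{a}
  S via S→A B: +{c}
  S via S→B B: +{a,d}
  S via S→b: +{b}
  S: {a,b,c,d}  A: {c}  B: {a,d}  C: {a,c}
[2]
  A via A→S B: +{a,b,d}
  B via B→C c: +{c}
  C via C→A: +{b,d}
  S: {a,b,c,d}  A: {a,b,c,d}  B: {a,c,d}  C: {a,b,c,d}
[3]
  B via B→C c: +{b}
  S: {a,b,c,d}  A: {a,b,c,d}  B: {a,b,c,d}  C: {a,b,c,d}
[4] — fixpoint
  S: {a,b,c,d}  A: {a,b,c,d}  B: {a,b,c,d}  C: {a,b,c,d}

FIRST(S) = ["a", "b", "c", "d"]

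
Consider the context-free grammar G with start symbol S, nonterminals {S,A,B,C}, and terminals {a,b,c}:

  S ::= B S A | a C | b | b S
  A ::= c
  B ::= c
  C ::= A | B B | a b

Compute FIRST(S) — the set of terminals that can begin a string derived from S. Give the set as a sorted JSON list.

FIRST sets, iterate to fixpoint:
iter 1:
  A via A→c: +{c}
  B via B→c: +{c}
  C via C→A: +{c}
  C via C→a b: +{a}
  S via S→B S A: +{c}
  S via S→a C: +{a}
  S via S→b: +{b}
  FIRST[S]={a,b,c}  FIRST[A]={c}  FIRST[B]={c}  FIRST[C]={a,c}
iter 2: — fixpoint
  FIRST[S]={a,b,c}  FIRST[A]={c}  FIRST[B]={c}  FIRST[C]={a,c}

FIRST(S) = ["a", "b", "c"]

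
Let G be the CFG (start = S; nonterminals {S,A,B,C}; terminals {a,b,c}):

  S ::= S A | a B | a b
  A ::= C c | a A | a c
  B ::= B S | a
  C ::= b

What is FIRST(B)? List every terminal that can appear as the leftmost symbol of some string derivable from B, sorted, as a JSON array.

Compute FIRST by fixpoint:
round 1:
  A via A→a A: +{a}
  B via B→a: +{a}
  C via C→b: +{b}
  S via S→a B: +{a}
  FIRST[S]={a}  FIRST[A]={a}  FIRST[B]={a}  FIRST[C]={b}
round 2:
  A via A→C c: +{b}
  FIRST[S]={a}  FIRST[A]={a,b}  FIRST[B]={a}  FIRST[C]={b}
round 3: done
  FIRST[S]={a}  FIRST[A]={a,b}  FIRST[B]={a}  FIRST[C]={b}

FIRST(B) = ["a"]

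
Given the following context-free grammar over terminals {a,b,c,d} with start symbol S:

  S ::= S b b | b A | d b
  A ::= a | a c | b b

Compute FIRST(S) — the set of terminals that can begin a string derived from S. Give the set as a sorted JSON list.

Compute FIRST by fixpoint:
[1]
  A via A→a: +{a}
  A via A→b b: +{b}
  S via S→b A: +{b}
  S via S→d b: +{d}
  FIRST(S)={b,d}  FIRST(A)={a,b}
[2] (stable)
  FIRST(S)={b,d}  FIRST(A)={a,b}

FIRST(S) = ["b", "d"]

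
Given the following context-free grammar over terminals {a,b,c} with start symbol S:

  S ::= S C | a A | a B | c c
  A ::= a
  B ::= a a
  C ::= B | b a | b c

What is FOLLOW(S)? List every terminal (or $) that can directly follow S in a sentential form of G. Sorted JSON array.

FIRST iteration:
round 1:
  A via A→a: +{a}
  B via B→a a: +{a}
  C via C→B: +{a}
  C via C→b a: +{b}
  S via S→a A: +{a}
  S via S→c c: +{c}
  S: {a,c}  A: {a}  B: {a}  C: {a,b}
round 2: (stable)
  S: {a,c}  A: {a}  B: {a}  C: {a,b}

FOLLOW iteration:
initialize: $ ∈ FOLLOW(S)
pass 1:
  S→S C: FOLLOW(S) ⊇ FIRST(C) = {a,b}; new: +{a,b}
  S→S C: FOLLOW(C) ⊇ FOLLOW(S) ⊇ {$,a,b}; new: +{$,a,b}
  S→a A: FOLLOW(A) ⊇ FOLLOW(S) ⊇ {$,a,b}; new: +{$,a,b}
  S→a B: FOLLOW(B) ⊇ FOLLOW(S) ⊇ {$,a,b}; new: +{$,a,b}
  S: {$,a,b}  A: {$,a,b}  B: {$,a,b}  C: {$,a,b}
pass 2: (no change)
  S: {$,a,b}  A: {$,a,b}  B: {$,a,b}  C: {$,a,b}

FOLLOW(S) = ["$", "a", "b"]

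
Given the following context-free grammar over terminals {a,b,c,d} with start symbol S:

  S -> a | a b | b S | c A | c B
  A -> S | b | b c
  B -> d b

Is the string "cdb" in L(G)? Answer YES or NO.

Convert to CNF:
  S -> T0 T1 | T1 S | T2 A | T2 B | a
  A -> T0 T1 | T1 S | T1 T2 | T2 A | T2 B | a | b
  B -> T3 T1
  T0 -> a
  T1 -> b
  T2 -> c
  T3 -> d

CYK table (by increasing span):
  [0..0]={T2}  "c"  orig:{}
  [1..1]={T3}  "d"  orig:{}
  [2..2]={A,T1}  "b"  orig:{A}
  [0..1]=∅  "cd"
  [1..2]={B}  "db"
  [0..2]={A,S}  "cdb"

S ∈ T[0,2] ⇒ YES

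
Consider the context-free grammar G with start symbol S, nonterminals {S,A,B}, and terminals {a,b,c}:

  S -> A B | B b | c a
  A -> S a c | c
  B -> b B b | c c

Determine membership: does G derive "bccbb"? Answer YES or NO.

CNF form of G:
  S -> A B | B T2 | T1 T0
  A -> S X3 | c
  B -> T1 T1 | T2 X4
  T0 -> a
  T1 -> c
  T2 -> b
  X3 -> T0 T1
  X4 -> B T2

Fill CYK table bottom-up:
  T[0,0] 'b' = {T2}  orig:{}
  T[1,1] 'c' = {A,T1}  orig:{A}
  T[2,2] 'c' = {A,T1}  orig:{A}
  T[3,3] 'b' = {T2}  orig:{}
  T[4,4] 'b' = {T2}  orig:{}
  T[0,1] 'bc' = ∅
  T[1,2] 'cc' = {B}
  T[2,3] 'cb' = ∅
  T[3,4] 'bb' = ∅
  T[0,2] 'bcc' = ∅
  T[1,3] 'ccb' = {S,X4}  orig:{S}
  T[2,4] 'cbb' = ∅
  T[0,3] 'bccb' = {B}
  T[1,4] 'ccbb' = ∅
  T[0,4] 'bccbb' = {S,X4}  orig:{S}

S ∈ T[0,4] ⇒ YES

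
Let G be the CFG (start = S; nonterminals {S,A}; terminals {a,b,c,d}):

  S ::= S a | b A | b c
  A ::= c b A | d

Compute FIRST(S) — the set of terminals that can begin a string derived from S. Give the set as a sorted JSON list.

FIRST iteration:
pass 1:
  A via A→c b A: +{c}
  A via A→d: +{d}
  S via S→b A: +{b}
  FIRST(S)={b}  FIRST(A)={c,d}
pass 2: (stable)
  FIRST(S)={b}  FIRST(A)={c,d}

FIRST(S) = ["b"]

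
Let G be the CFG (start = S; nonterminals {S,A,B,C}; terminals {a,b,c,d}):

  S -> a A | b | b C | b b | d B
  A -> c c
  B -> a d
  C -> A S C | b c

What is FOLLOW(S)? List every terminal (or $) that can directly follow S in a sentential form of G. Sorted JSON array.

Compute FIRST by fixpoint:
pass 1:
  A via A→c c: +{c}
  B via B→a d: +{a}
  C via C→A S C: +{c}
  C via C→b c: +{b}
  S via S→a A: +{a}
  S via S→b: +{b}
  S via S→d B: +{d}
  FIRST[S]={a,b,d}  FIRST[A]={c}  FIRST[B]={a}  FIRST[C]={b,c}
pass 2: done
  FIRST[S]={a,b,d}  FIRST[A]={c}  FIRST[B]={a}  FIRST[C]={b,c}

FOLLOW sets:
FOLLOW(S) := {$}
round 1:
  C→A S C: FOLLOW(A) ⊇ FIRST(S) = {a,b,d}; new: +{a,b,d}
  C→A S C: FOLLOW(S) ⊇ FIRST(C) = {b,c}; new: +{b,c}
  S→a A: FOLLOW(A) ⊇ FOLLOW(S) ⊇ {$,b,c}; new: +{$,c}
  S→b C: FOLLOW(C) ⊇ FOLLOW(S) ⊇ {$,b,c}; new: +{$,b,c}
  S→d B: FOLLOW(B) ⊇ FOLLOW(S) ⊇ {$,b,c}; new: +{$,b,c}
  FOLLOW(S)={$,b,c}  FOLLOW(A)={$,a,b,c,d}  FOLLOW(B)={$,b,c}  FOLLOW(C)={$,b,c}
round 2: done
  FOLLOW(S)={$,b,c}  FOLLOW(A)={$,a,b,c,d}  FOLLOW(B)={$,b,c}  FOLLOW(C)={$,b,c}

FOLLOW(S) = ["$", "b", "c"]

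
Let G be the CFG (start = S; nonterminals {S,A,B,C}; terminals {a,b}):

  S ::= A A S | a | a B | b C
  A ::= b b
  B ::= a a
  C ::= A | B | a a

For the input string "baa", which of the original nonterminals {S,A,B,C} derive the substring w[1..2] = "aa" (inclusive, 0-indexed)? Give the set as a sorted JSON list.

Convert to CNF:
  S -> A X2 | T0 C | T1 B | a
  A -> T0 T0
  B -> T1 T1
  C -> T0 T0 | T1 T1
  T0 -> b
  T1 -> a
  X2 -> A S

CYK table (by increasing span), restricted to cells inside w[1..2]:
  cell(1,1) a: {S,T1}  orig:{S}
  cell(2,2) a: {S,T1}  orig:{S}
  cell(1,2) aa: {B,C}

Original NTs in T[1,2] deriving "aa": ["B", "C"]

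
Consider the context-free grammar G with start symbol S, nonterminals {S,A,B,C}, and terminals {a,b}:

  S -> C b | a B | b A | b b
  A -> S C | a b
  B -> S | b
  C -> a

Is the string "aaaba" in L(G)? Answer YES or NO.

Convert to CNF:
  S -> C T1 | T0 B | T1 A | T1 T1
  A -> S C | T0 T1
  B -> C T1 | T0 B | T1 A | T1 T1 | b
  C -> a
  T0 -> a
  T1 -> b

CYK fill:
  cell(0,0) a: {C,T0}  orig:{C}
  cell(1,1) a: {C,T0}  orig:{C}
  cell(2,2) a: {C,T0}  orig:{C}
  cell(3,3) b: {B,T1}  orig:{B}
  cell(4,4) a: {C,T0}  orig:{C}
  cell(0,1) aa: ∅
  cell(1,2) aa: ∅
  cell(2,3) ab: {A,B,S}
  cell(3,4) ba: ∅
  cell(0,2) aaa: ∅
  cell(1,3) aab: {B,S}
  cell(2,4) aba: {A}
  cell(0,3) aaab: {B,S}
  cell(1,4) aaba: {A}
  cell(0,4) aaaba: {A}

S ∉ T[0,4] ⇒ NO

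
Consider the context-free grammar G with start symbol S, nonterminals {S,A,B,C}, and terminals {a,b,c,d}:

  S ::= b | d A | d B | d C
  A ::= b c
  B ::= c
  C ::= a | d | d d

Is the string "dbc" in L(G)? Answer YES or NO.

Convert to CNF:
  S -> T2 A | T2 B | T2 C | b
  A -> T0 T1
  B -> c
  C -> T2 T2 | a | d
  T0 -> b
  T1 -> c
  T2 -> d

CYK fill:
  [0..0]={C,T2}  "d"  orig:{C}
  [1..1]={S,T0}  "b"  orig:{S}
  [2..2]={B,T1}  "c"  orig:{B}
  [0..1]=∅  "db"
  [1..2]={A}  "bc"
  [0..2]={S}  "dbc"

S ∈ T[0,2] ⇒ YES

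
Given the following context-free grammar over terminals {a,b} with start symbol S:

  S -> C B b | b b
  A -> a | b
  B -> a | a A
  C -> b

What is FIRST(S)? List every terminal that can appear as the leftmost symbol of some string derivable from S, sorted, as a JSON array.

FIRST sets, iterate to fixpoint:
[1]
  A via A→a: +{a}
  A via A→b: +{b}
  B via B→a: +{a}
  C via C→b: +{b}
  S via S→C B b: +{b}
  FIRST(S)={b}  FIRST(A)={a,b}  FIRST(B)={a}  FIRST(C)={b}
[2] — fixpoint
  FIRST(S)={b}  FIRST(A)={a,b}  FIRST(B)={a}  FIRST(C)={b}

FIRST(S) = ["b"]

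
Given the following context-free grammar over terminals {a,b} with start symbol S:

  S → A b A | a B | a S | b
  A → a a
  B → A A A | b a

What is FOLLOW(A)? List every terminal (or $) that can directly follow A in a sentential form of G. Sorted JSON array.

FIRST iteration:
pass 1:
  A via A→a a: +{a}
  B via B→A A A: +{a}
  B via B→b a: +{b}
  S via S→A b A: +{a}
  S via S→b: +{b}
  S: {a,b}  A: {a}  B: {a,b}
pass 2: — fixpoint
  S: {a,b}  A: {a}  B: {a,b}

Compute FOLLOW by fixpoint:
FOLLOW(S) := {$}
round 1:
  B→A A A: FOLLOW(A) ⊇ FIRST(A) = {a}; new: +{a}
  S→A b A: FOLLOW(A) ⊇ FIRST(b) = {b}; new: +{b}
  S→A b A: FOLLOW(A) ⊇ FOLLOW(S) ⊇ {$}; new: +{$}
  S→a B: FOLLOW(B) ⊇ FOLLOW(S) ⊇ {$}; new: +{$}
  S: {$}  A: {$,a,b}  B: {$}
round 2: (no change)
  S: {$}  A: {$,a,b}  B: {$}

FOLLOW(A) = ["$", "a", "b"]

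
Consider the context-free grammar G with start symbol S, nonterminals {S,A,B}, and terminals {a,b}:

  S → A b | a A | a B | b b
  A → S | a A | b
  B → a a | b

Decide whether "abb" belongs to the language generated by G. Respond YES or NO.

Convert to CNF:
  S -> A T0 | T0 T0 | T1 A | T1 B
  A -> A T0 | T0 T0 | T1 A | T1 B | b
  B -> T1 T1 | b
  T0 -> b
  T1 -> a

CYK fill:
  [0..0]={T1}  "a"  orig:{}
  [1..1]={A,B,T0}  "b"  orig:{A,B}
  [2..2]={A,B,T0}  "b"  orig:{A,B}
  [0..1]={A,S}  "ab"
  [1..2]={A,S}  "bb"
  [0..2]={A,S}  "abb"

S ∈ T[0,2] ⇒ YES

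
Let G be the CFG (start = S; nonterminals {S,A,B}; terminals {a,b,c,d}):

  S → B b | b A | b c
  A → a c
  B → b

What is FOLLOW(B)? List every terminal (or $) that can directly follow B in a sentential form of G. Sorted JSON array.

FIRST iteration:
iter 1:
  A via A→a c: +{a}
  B via B→b: +{b}
  S via S→B b: +{b}
  FIRST[S]={b}  FIRST[A]={a}  FIRST[B]={b}
iter 2: done
  FIRST[S]={b}  FIRST[A]={a}  FIRST[B]={b}

FOLLOW sets:
FOLLOW(S) := {$}
[1]
  S→B b: FOLLOW(B) ⊇ FIRST(b) = {b}; new: +{b}
  S→b A: FOLLOW(A) ⊇ FOLLOW(S) ⊇ {$}; new: +{$}
  S: {$}  A: {$}  B: {b}
[2] done
  S: {$}  A: {$}  B: {b}

FOLLOW(B) = ["b"]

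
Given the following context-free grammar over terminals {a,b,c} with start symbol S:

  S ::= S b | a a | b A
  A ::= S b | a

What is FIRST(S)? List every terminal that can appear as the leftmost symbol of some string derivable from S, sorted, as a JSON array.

FIRST sets, iterate to fixpoint:
iter 1:
  A via A→a: +{a}
  S via S→a a: +{a}
  S via S→b A: +{b}
  FIRST(S)={a,b}  FIRST(A)={a}
iter 2:
  A via A→S b: +{b}
  FIRST(S)={a,b}  FIRST(A)={a,b}
iter 3: (no change)
  FIRST(S)={a,b}  FIRST(A)={a,b}

FIRST(S) = ["a", "b"]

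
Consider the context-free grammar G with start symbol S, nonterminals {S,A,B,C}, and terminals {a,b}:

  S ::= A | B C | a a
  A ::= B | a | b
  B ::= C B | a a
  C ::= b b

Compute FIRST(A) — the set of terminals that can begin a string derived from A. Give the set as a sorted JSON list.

FIRST sets, iterate to fixpoint:
iter 1:
  A via A→a: +{a}
  A via A→b: +{b}
  B via B→a a: +{a}
  C via C→b b: +{b}
  S via S→A: +{a,b}
  FIRST[S]={a,b}  FIRST[A]={a,b}  FIRST[B]={a}  FIRST[C]={b}
iter 2:
  B via B→C B: +{b}
  FIRST[S]={a,b}  FIRST[A]={a,b}  FIRST[B]={a,b}  FIRST[C]={b}
iter 3: done
  FIRST[S]={a,b}  FIRST[A]={a,b}  FIRST[B]={a,b}  FIRST[C]={b}

FIRST(A) = ["a", "b"]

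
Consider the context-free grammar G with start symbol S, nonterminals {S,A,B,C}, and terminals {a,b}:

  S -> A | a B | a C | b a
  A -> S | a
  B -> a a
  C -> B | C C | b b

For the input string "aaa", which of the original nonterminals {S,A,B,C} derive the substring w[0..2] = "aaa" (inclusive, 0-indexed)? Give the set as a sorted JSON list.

CNF form of G:
  S -> T0 B | T0 C | T1 T0 | a
  A -> T0 B | T0 C | T1 T0 | a
  B -> T0 T0
  C -> C C | T0 T0 | T1 T1
  T0 -> a
  T1 -> b

Fill CYK table bottom-up — only the sub-triangle for w[0..2]:
  cell(0,0) a: {A,S,T0}  orig:{A,S}
  cell(1,1) a: {A,S,T0}  orig:{A,S}
  cell(2,2) a: {A,S,T0}  orig:{A,S}
  cell(0,1) aa: {B,C}
  cell(1,2) aa: {B,C}
  cell(0,2) aaa: {A,S}

Original NTs in T[0,2] deriving "aaa": ["A", "S"]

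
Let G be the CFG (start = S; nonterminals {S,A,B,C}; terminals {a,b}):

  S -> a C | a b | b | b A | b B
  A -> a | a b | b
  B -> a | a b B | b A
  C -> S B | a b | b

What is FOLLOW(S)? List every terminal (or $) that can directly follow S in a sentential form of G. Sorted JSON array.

Compute FIRST by fixpoint:
round 1:
  A via A→a: +{a}
  A via A→b: +{b}
  B via B→a: +{a}
  B via B→b A: +{b}
  C via C→a b: +{a}
  C via C→b: +{b}
  S via S→a C: +{a}
  S via S→b: +{b}
  S: {a,b}  A: {a,b}  B: {a,b}  C: {a,b}
round 2: (stable)
  S: {a,b}  A: {a,b}  B: {a,b}  C: {a,b}

FOLLOW sets:
FOLLOW(S) := {$}
iter 1:
  C→S B: FOLLOW(S) ⊇ FIRST(B) = {a,b}; new: +{a,b}
  S→a C: FOLLOW(C) ⊇ FOLLOW(S) ⊇ {$,a,b}; new: +{$,a,b}
  S→b A: FOLLOW(A) ⊇ FOLLOW(S) ⊇ {$,a,b}; new: +{$,a,b}
  S→b B: FOLLOW(B) ⊇ FOLLOW(S) ⊇ {$,a,b}; new: +{$,a,b}
  S: {$,a,b}  A: {$,a,b}  B: {$,a,b}  C: {$,a,b}
iter 2: done
  S: {$,a,b}  A: {$,a,b}  B: {$,a,b}  C: {$,a,b}

FOLLOW(S) = ["$", "a", "b"]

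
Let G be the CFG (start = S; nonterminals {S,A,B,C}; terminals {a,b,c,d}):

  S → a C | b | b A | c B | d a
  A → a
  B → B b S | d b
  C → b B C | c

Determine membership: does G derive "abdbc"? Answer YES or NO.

CNF form of G:
  S -> T0 A | T1 T2 | T2 C | T3 B | b
  A -> a
  B -> B X4 | T1 T0
  C -> T0 X5 | c
  T0 -> b
  T1 -> d
  T2 -> a
  T3 -> c
  X4 -> T0 S
  X5 -> B C

Fill CYK table bottom-up:
  cell(0,0) a: {A,T2}  orig:{A}
  cell(1,1) b: {S,T0}  orig:{S}
  cell(2,2) d: {T1}  orig:{}
  cell(3,3) b: {S,T0}  orig:{S}
  cell(4,4) c: {C,T3}  orig:{C}
  cell(0,1) ab: ∅
  cell(1,2) bd: ∅
  cell(2,3) db: {B}
  cell(3,4) bc: ∅
  cell(0,2) abd: ∅
  cell(1,3) bdb: ∅
  cell(2,4) dbc: {X5}  orig:{}
  cell(0,3) abdb: ∅
  cell(1,4) bdbc: {C}
  cell(0,4) abdbc: {S}

S ∈ T[0,4] ⇒ YES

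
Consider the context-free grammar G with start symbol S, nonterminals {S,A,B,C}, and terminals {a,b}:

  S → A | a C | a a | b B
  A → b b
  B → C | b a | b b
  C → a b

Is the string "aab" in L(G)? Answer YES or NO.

CNF form of G:
  S -> T0 B | T0 T0 | T1 C | T1 T1
  A -> T0 T0
  B -> T0 T0 | T0 T1 | T1 T0
  C -> T1 T0
  T0 -> b
  T1 -> a

Fill CYK table bottom-up:
  [0..0]={T1}  "a"  orig:{}
  [1..1]={T1}  "a"  orig:{}
  [2..2]={T0}  "b"  orig:{}
  [0..1]={S}  "aa"
  [1..2]={B,C}  "ab"
  [0..2]={S}  "aab"

S ∈ T[0,2] ⇒ YES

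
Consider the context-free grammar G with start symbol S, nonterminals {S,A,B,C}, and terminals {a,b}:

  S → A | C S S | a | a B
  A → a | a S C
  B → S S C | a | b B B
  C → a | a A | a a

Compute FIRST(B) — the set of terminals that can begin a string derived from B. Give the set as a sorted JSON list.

Compute FIRST by fixpoint:
pass 1:
  A via A→a: +{a}
  B via B→a: +{a}
  B via B→b B B: +{b}
  C via C→a: +{a}
  S via S→A: +{a}
  FIRST(S)={a}  FIRST(A)={a}  FIRST(B)={a,b}  FIRST(C)={a}
pass 2: done
  FIRST(S)={a}  FIRST(A)={a}  FIRST(B)={a,b}  FIRST(C)={a}

FIRST(B) = ["a", "b"]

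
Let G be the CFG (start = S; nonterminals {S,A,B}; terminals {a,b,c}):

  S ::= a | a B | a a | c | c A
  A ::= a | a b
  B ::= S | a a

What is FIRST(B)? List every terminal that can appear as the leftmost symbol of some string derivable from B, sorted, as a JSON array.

FIRST iteration:
[1]
  A via A→a: +{a}
  B via B→a a: +{a}
  S via S→a: +{a}
  S via S→c: +{c}
  FIRST[S]={a,c}  FIRST[A]={a}  FIRST[B]={a}
[2]
  B via B→S: +{c}
  FIRST[S]={a,c}  FIRST[A]={a}  FIRST[B]={a,c}
[3] (no change)
  FIRST[S]={a,c}  FIRST[A]={a}  FIRST[B]={a,c}

FIRST(B) = ["a", "c"]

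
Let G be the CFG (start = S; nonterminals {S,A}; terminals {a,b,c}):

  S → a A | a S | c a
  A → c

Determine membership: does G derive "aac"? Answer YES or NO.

Convert to CNF:
  S -> T0 A | T0 S | T1 T0
  A -> c
  T0 -> a
  T1 -> c

CYK fill:
  T[0,0] 'a' = {T0}  orig:{}
  T[1,1] 'a' = {T0}  orig:{}
  T[2,2] 'c' = {A,T1}  orig:{A}
  T[0,1] 'aa' = ∅
  T[1,2] 'ac' = {S}
  T[0,2] 'aac' = {S}

S ∈ T[0,2] ⇒ YES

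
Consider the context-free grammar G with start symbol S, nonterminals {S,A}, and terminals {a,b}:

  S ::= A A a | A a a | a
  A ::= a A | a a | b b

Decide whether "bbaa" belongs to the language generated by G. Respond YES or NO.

Convert to CNF:
  S -> A X2 | A X3 | a
  A -> T0 A | T0 T0 | T1 T1
  T0 -> a
  T1 -> b
  X2 -> A T0
  X3 -> T0 T0

CYK fill:
  T[0,0] 'b' = {T1}  orig:{}
  T[1,1] 'b' = {T1}  orig:{}
  T[2,2] 'a' = {S,T0}  orig:{S}
  T[3,3] 'a' = {S,T0}  orig:{S}
  T[0,1] 'bb' = {A}
  T[1,2] 'ba' = ∅
  T[2,3] 'aa' = {A,X3}  orig:{A}
  T[0,2] 'bba' = {X2}  orig:{}
  T[1,3] 'baa' = ∅
  T[0,3] 'bbaa' = {S}

S ∈ T[0,3] ⇒ YES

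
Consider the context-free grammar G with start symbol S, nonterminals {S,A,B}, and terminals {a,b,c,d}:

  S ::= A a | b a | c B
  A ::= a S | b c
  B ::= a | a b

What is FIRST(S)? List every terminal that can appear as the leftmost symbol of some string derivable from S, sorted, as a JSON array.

FIRST sets, iterate to fixpoint:
pass 1:
  A via A→a S: +{a}
  A via A→b c: +{b}
  B via B→a: +{a}
  S via S→A a: +{a,b}
  S via S→c B: +{c}
  FIRST[S]={a,b,c}  FIRST[A]={a,b}  FIRST[B]={a}
pass 2: (no change)
  FIRST[S]={a,b,c}  FIRST[A]={a,b}  FIRST[B]={a}

FIRST(S) = ["a", "b", "c"]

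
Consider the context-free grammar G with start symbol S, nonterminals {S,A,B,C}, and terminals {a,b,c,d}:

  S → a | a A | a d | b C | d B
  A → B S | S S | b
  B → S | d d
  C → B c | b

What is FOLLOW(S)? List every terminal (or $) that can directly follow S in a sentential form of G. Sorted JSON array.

FIRST iteration:
pass 1:
  A via A→b: +{b}
  B via B→d d: +{d}
  C via C→B c: +{d}
  C via C→b: +{b}
  S via S→a: +{a}
  S via S→b C: +{b}
  S via S→d B: +{d}
  S: {a,b,d}  A: {b}  B: {d}  C: {b,d}
pass 2:
  A via A→B S: +{d}
  A via A→S S: +{a}
  B via B→S: +{a,b}
  C via C→B c: +{a}
  S: {a,b,d}  A: {a,b,d}  B: {a,b,d}  C: {a,b,d}
pass 3: (stable)
  S: {a,b,d}  A: {a,b,d}  B: {a,b,d}  C: {a,b,d}

Compute FOLLOW by fixpoint:
seed FOLLOW(S) with $
[1]
  A→B S: FOLLOW(B) ⊇ FIRST(S) = {a,b,d}; new: +{a,b,d}
  A→S S: FOLLOW(S) ⊇ FIRST(S) = {a,b,d}; new: +{a,b,d}
  C→B c: FOLLOW(B) ⊇ FIRST(c) = {c}; new: +{c}
  S→a A: FOLLOW(A) ⊇ FOLLOW(S) ⊇ {$,a,b,d}; new: +{$,a,b,d}
  S→b C: FOLLOW(C) ⊇ FOLLOW(S) ⊇ {$,a,b,d}; new: +{$,a,b,d}
  S→d B: FOLLOW(B) ⊇ FOLLOW(S) ⊇ {$,a,b,d}; new: +{$}
  S: {$,a,b,d}  A: {$,a,b,d}  B: {$,a,b,c,d}  C: {$,a,b,d}
[2]
  B→S: FOLLOW(S) ⊇ FOLLOW(B) ⊇ {$,a,b,c,d}; new: +{c}
  S→a A: FOLLOW(A) ⊇ FOLLOW(S) ⊇ {$,a,b,c,d}; new: +{c}
  S→b C: FOLLOW(C) ⊇ FOLLOW(S) ⊇ {$,a,b,c,d}; new: +{c}
  S: {$,a,b,c,d}  A: {$,a,b,c,d}  B: {$,a,b,c,d}  C: {$,a,b,c,d}
[3] — fixpoint
  S: {$,a,b,c,d}  A: {$,a,b,c,d}  B: {$,a,b,c,d}  C: {$,a,b,c,d}

FOLLOW(S) = ["$", "a", "b", "c", "d"]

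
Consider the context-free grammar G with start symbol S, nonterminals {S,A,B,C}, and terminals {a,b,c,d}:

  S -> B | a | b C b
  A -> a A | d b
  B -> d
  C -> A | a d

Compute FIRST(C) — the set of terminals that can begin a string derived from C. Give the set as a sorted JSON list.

FIRST iteration:
iter 1:
  A via A→a A: +{a}
  A via A→d b: +{d}
  B via B→d: +{d}
  C via C→A: +{a,d}
  S via S→B: +{d}
  S via S→a: +{a}
  S via S→b C b: +{b}
  FIRST(S)={a,b,d}  FIRST(A)={a,d}  FIRST(B)={d}  FIRST(C)={a,d}
iter 2: (stable)
  FIRST(S)={a,b,d}  FIRST(A)={a,d}  FIRST(B)={d}  FIRST(C)={a,d}

FIRST(C) = ["a", "d"]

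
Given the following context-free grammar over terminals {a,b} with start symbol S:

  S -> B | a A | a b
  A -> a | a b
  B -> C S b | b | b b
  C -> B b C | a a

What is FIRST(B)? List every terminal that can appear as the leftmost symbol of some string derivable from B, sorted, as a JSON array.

FIRST iteration:
iter 1:
  A via A→a: +{a}
  B via B→b: +{b}
  C via C→B b C: +{b}
  C via C→a a: +{a}
  S via S→B: +{b}
  S via S→a A: +{a}
  FIRST[S]={a,b}  FIRST[A]={a}  FIRST[B]={b}  FIRST[C]={a,b}
iter 2:
  B via B→C S b: +{a}
  FIRST[S]={a,b}  FIRST[A]={a}  FIRST[B]={a,b}  FIRST[C]={a,b}
iter 3: (stable)
  FIRST[S]={a,b}  FIRST[A]={a}  FIRST[B]={a,b}  FIRST[C]={a,b}

FIRST(B) = ["a", "b"]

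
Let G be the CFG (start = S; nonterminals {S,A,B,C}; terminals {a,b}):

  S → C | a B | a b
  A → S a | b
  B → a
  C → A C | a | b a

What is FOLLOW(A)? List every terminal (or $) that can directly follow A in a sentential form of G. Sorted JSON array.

Compute FIRST by fixpoint:
[1]
  A via A→b: +{b}
  B via B→a: +{a}
  C via C→A C: +{b}
  C via C→a: +{a}
  S via S→C: +{a,b}
  FIRST[S]={a,b}  FIRST[A]={b}  FIRST[B]={a}  FIRST[C]={a,b}
[2]
  A via A→S a: +{a}
  FIRST[S]={a,b}  FIRST[A]={a,b}  FIRST[B]={a}  FIRST[C]={a,b}
[3] — fixpoint
  FIRST[S]={a,b}  FIRST[A]={a,b}  FIRST[B]={a}  FIRST[C]={a,b}

Compute FOLLOW by fixpoint:
FOLLOW(S) := {$}
round 1:
  A→S a: FOLLOW(S) ⊇ FIRST(a) = {a}; new: +{a}
  C→A C: FOLLOW(A) ⊇ FIRST(C) = {a,b}; new: +{a,b}
  S→C: FOLLOW(C) ⊇ FOLLOW(S) ⊇ {$,a}; new: +{$,a}
  S→a B: FOLLOW(B) ⊇ FOLLOW(S) ⊇ {$,a}; new: +{$,a}
  FOLLOW[S]={$,a}  FOLLOW[A]={a,b}  FOLLOW[B]={$,a}  FOLLOW[C]={$,a}
round 2: (no change)
  FOLLOW[S]={$,a}  FOLLOW[A]={a,b}  FOLLOW[B]={$,a}  FOLLOW[C]={$,a}

FOLLOW(A) = ["a", "b"]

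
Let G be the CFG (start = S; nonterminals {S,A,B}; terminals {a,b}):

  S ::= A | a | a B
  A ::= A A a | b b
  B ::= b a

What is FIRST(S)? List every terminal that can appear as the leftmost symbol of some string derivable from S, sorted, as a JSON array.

FIRST sets, iterate to fixpoint:
round 1:
  A via A→b b: +{b}
  B via B→b a: +{b}
  S via S→A: +{b}
  S via S→a: +{a}
  FIRST(S)={a,b}  FIRST(A)={b}  FIRST(B)={b}
round 2: (stable)
  FIRST(S)={a,b}  FIRST(A)={b}  FIRST(B)={b}

FIRST(S) = ["a", "b"]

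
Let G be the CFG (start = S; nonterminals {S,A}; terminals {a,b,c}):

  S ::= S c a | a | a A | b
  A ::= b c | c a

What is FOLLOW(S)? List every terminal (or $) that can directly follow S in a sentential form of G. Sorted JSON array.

Compute FIRST by fixpoint:
pass 1:
  A via A→b c: +{b}
  A via A→c a: +{c}
  S via S→a: +{a}
  S via S→b: +{b}
  S: {a,b}  A: {b,c}
pass 2: (no change)
  S: {a,b}  A: {b,c}

FOLLOW sets:
FOLLOW(S) := {$}
iter 1:
  S→S c a: FOLLOW(S) ⊇ FIRST(c) = {c}; new: +{c}
  S→a A: FOLLOW(A) ⊇ FOLLOW(S) ⊇ {$,c}; new: +{$,c}
  FOLLOW(S)={$,c}  FOLLOW(A)={$,c}
iter 2: done
  FOLLOW(S)={$,c}  FOLLOW(A)={$,c}

FOLLOW(S) = ["$", "c"]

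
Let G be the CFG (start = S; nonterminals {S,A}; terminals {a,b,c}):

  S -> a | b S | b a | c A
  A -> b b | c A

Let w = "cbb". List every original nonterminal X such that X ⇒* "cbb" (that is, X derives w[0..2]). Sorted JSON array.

Convert to CNF:
  S -> T0 S | T0 T2 | T1 A | a
  A -> T0 T0 | T1 A
  T0 -> b
  T1 -> c
  T2 -> a

Fill CYK table bottom-up (cells [i..j] with 0 ≤ i ≤ j ≤ 2 only):
  T[0,0] 'c' = {T1}  orig:{}
  T[1,1] 'b' = {T0}  orig:{}
  T[2,2] 'b' = {T0}  orig:{}
  T[0,1] 'cb' = ∅
  T[1,2] 'bb' = {A}
  T[0,2] 'cbb' = {A,S}

Original NTs in T[0,2] deriving "cbb": ["A", "S"]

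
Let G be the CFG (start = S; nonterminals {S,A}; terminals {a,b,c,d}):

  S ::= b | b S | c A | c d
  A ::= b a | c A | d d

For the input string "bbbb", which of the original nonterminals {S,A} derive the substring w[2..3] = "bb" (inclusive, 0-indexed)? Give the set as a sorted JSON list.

Convert to CNF:
  S -> T0 S | T2 A | T2 T3 | b
  A -> T0 T1 | T2 A | T3 T3
  T0 -> b
  T1 -> a
  T2 -> c
  T3 -> d

CYK table (by increasing span) (cells [i..j] with 2 ≤ i ≤ j ≤ 3 only):
  cell(2,2) b: {S,T0}  orig:{S}
  cell(3,3) b: {S,T0}  orig:{S}
  cell(2,3) bb: {S}

Original NTs in T[2,3] deriving "bb": ["S"]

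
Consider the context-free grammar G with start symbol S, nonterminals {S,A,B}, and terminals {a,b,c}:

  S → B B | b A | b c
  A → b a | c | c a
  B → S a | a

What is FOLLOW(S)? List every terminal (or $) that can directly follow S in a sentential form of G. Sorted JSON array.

FIRST sets, iterate to fixpoint:
iter 1:
  A via A→b a: +{b}
  A via A→c: +{c}
  B via B→a: +{a}
  S via S→B B: +{a}
  S via S→b A: +{b}
  S: {a,b}  A: {b,c}  B: {a}
iter 2:
  B via B→S a: +{b}
  S: {a,b}  A: {b,c}  B: {a,b}
iter 3: done
  S: {a,b}  A: {b,c}  B: {a,b}

Compute FOLLOW by fixpoint:
seed FOLLOW(S) with $
[1]
  B→S a: FOLLOW(S) ⊇ FIRST(a) = {a}; new: +{a}
  S→B B: FOLLOW(B) ⊇ FIRST(B) = {a,b}; new: +{a,b}
  S→B B: FOLLOW(B) ⊇ FOLLOW(S) ⊇ {$,a}; new: +{$}
  S→b A: FOLLOW(A) ⊇ FOLLOW(S) ⊇ {$,a}; new: +{$,a}
  S: {$,a}  A: {$,a}  B: {$,a,b}
[2] done
  S: {$,a}  A: {$,a}  B: {$,a,b}

FOLLOW(S) = ["$", "a"]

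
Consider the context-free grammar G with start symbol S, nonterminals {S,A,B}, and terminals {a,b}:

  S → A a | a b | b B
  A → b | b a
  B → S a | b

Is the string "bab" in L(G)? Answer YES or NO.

CNF form of G:
  S -> A T1 | T0 B | T1 T0
  A -> T0 T1 | b
  B -> S T1 | b
  T0 -> b
  T1 -> a

Fill CYK table bottom-up:
  cell(0,0) b: {A,B,T0}  orig:{A,B}
  cell(1,1) a: {T1}  orig:{}
  cell(2,2) b: {A,B,T0}  orig:{A,B}
  cell(0,1) ba: {A,S}
  cell(1,2) ab: {S}
  cell(0,2) bab: ∅

S ∉ T[0,2] ⇒ NO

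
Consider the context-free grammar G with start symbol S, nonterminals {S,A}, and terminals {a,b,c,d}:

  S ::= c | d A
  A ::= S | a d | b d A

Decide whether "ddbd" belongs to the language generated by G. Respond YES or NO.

CNF form of G:
  S -> T1 A | c
  A -> T0 T1 | T1 A | T2 X3 | c
  T0 -> a
  T1 -> d
  T2 -> b
  X3 -> T1 A

CYK fill:
  [0..0]={T1}  "d"  orig:{}
  [1..1]={T1}  "d"  orig:{}
  [2..2]={T2}  "b"  orig:{}
  [3..3]={T1}  "d"  orig:{}
  [0..1]=∅  "dd"
  [1..2]=∅  "db"
  [2..3]=∅  "bd"
  [0..2]=∅  "ddb"
  [1..3]=∅  "dbd"
  [0..3]=∅  "ddbd"

S ∉ T[0,3] ⇒ NO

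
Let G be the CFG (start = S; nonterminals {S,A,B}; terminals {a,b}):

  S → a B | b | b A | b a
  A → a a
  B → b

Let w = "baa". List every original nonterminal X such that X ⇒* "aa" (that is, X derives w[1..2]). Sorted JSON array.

Convert to CNF:
  S -> T0 B | T1 A | T1 T0 | b
  A -> T0 T0
  B -> b
  T0 -> a
  T1 -> b

CYK table (by increasing span) (cells [i..j] with 1 ≤ i ≤ j ≤ 2 only):
  [1..1]={T0}  "a"  orig:{}
  [2..2]={T0}  "a"  orig:{}
  [1..2]={A}  "aa"

Original NTs in T[1,2] deriving "aa": ["A"]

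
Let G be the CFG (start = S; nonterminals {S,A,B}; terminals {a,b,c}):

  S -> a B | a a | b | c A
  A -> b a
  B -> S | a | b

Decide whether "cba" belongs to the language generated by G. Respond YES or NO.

CNF form of G:
  S -> T1 B | T1 T1 | T2 A | b
  A -> T0 T1
  B -> T1 B | T1 T1 | T2 A | a | b
  T0 -> b
  T1 -> a
  T2 -> c

CYK table (by increasing span):
  [0..0]={T2}  "c"  orig:{}
  [1..1]={B,S,T0}  "b"  orig:{B,S}
  [2..2]={B,T1}  "a"  orig:{B}
  [0..1]=∅  "cb"
  [1..2]={A}  "ba"
  [0..2]={B,S}  "cba"

S ∈ T[0,2] ⇒ YES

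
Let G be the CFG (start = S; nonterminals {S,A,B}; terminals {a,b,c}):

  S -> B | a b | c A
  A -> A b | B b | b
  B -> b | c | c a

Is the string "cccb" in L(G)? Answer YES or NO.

CNF form of G:
  S -> T1 A | T1 T2 | T2 T0 | b | c
  A -> A T0 | B T0 | b
  B -> T1 T2 | b | c
  T0 -> b
  T1 -> c
  T2 -> a

Fill CYK table bottom-up:
  T[0,0] 'c' = {B,S,T1}  orig:{B,S}
  T[1,1] 'c' = {B,S,T1}  orig:{B,S}
  T[2,2] 'c' = {B,S,T1}  orig:{B,S}
  T[3,3] 'b' = {A,B,S,T0}  orig:{A,B,S}
  T[0,1] 'cc' = ∅
  T[1,2] 'cc' = ∅
  T[2,3] 'cb' = {A,S}
  T[0,2] 'ccc' = ∅
  T[1,3] 'ccb' = {S}
  T[0,3] 'cccb' = ∅

S ∉ T[0,3] ⇒ NO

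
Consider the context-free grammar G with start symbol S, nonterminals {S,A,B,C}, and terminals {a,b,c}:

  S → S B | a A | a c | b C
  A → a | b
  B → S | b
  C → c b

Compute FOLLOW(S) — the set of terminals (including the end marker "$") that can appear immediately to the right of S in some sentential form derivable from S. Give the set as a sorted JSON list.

Compute FIRST by fixpoint:
pass 1:
  A via A→a: +{a}
  A via A→b: +{b}
  B via B→b: +{b}
  C via C→c b: +{c}
  S via S→a A: +{a}
  S via S→b C: +{b}
  FIRST[S]={a,b}  FIRST[A]={a,b}  FIRST[B]={b}  FIRST[C]={c}
pass 2:
  B via B→S: +{a}
  FIRST[S]={a,b}  FIRST[A]={a,b}  FIRST[B]={a,b}  FIRST[C]={c}
pass 3: — fixpoint
  FIRST[S]={a,b}  FIRST[A]={a,b}  FIRST[B]={a,b}  FIRST[C]={c}

FOLLOW iteration:
FOLLOW(S) := {$}
iter 1:
  S→S B: FOLLOW(S) ⊇ FIRST(B) = {a,b}; new: +{a,b}
  S→S B: FOLLOW(B) ⊇ FOLLOW(S) ⊇ {$,a,b}; new: +{$,a,b}
  S→a A: FOLLOW(A) ⊇ FOLLOW(S) ⊇ {$,a,b}; new: +{$,a,b}
  S→b C: FOLLOW(C) ⊇ FOLLOW(S) ⊇ {$,a,b}; new: +{$,a,b}
  FOLLOW(S)={$,a,b}  FOLLOW(A)={$,a,b}  FOLLOW(B)={$,a,b}  FOLLOW(C)={$,a,b}
iter 2: (no change)
  FOLLOW(S)={$,a,b}  FOLLOW(A)={$,a,b}  FOLLOW(B)={$,a,b}  FOLLOW(C)={$,a,b}

FOLLOW(S) = ["$", "a", "b"]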